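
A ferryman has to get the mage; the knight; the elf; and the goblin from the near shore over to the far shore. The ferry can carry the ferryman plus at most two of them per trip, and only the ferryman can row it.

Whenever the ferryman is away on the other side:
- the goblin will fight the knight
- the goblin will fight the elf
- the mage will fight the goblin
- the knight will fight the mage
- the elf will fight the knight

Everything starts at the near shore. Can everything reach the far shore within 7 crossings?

Yes — this plan uses 5 crossings (≤ 7):
1. Ferryman goes to the far shore with the goblin and the knight.
2. Ferryman goes back to the near shore with the knight.
3. Ferryman goes to the far shore with the elf and the mage.
4. Ferryman goes back to the near shore with the goblin.
5. Ferryman goes to the far shore with the goblin and the knight.

Yes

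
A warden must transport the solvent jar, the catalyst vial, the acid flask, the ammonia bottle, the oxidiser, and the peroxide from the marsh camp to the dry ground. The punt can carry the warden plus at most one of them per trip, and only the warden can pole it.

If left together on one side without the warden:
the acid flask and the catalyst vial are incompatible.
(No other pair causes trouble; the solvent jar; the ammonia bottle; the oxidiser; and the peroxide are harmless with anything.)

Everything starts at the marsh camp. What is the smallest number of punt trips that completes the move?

Counting alone: the warden can take at most 1 across per trip to the dry ground, so moving all 6 needs at least 6 loaded trips out, with a return between consecutive ones — at least 11 crossings.
The plan below uses exactly 11 crossings, so it is optimal:
1. Warden goes to the dry ground with the catalyst vial.
2. Warden goes back to the marsh camp alone.
3. Warden goes to the dry ground with the solvent jar.
4. Warden goes back to the marsh camp alone.
5. Warden goes to the dry ground with the ammonia bottle.
6. Warden goes back to the marsh camp alone.
7. Warden goes to the dry ground with the oxidiser.
8. Warden goes back to the marsh camp alone.
9. Warden goes to the dry ground with the peroxide.
10. Warden goes back to the marsh camp alone.
11. Warden goes to the dry ground with the acid flask.

11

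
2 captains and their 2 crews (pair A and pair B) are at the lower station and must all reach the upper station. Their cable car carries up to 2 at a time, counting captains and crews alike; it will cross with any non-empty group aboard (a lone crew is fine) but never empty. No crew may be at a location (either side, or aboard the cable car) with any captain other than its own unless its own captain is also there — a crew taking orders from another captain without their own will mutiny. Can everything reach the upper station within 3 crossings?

No

Counting alone: each trip to the upper station takes at most 2 across and each return brings at least 1 back, so after t trips out (and t−1 returns) at most 2t − (t−1) of the 4 are across; that first reaches 4 at t = 3, so at least 5 crossings are needed.
Since 3 < 5, 3 crossings cannot be enough. (The shortest complete plan in fact takes 5:)
1. captain A and crew A cross → the upper station.
2. captain A crosses ← the lower station.
3. captain A and captain B cross → the upper station.
4. captain B crosses ← the lower station.
5. captain B and crew B cross → the upper station.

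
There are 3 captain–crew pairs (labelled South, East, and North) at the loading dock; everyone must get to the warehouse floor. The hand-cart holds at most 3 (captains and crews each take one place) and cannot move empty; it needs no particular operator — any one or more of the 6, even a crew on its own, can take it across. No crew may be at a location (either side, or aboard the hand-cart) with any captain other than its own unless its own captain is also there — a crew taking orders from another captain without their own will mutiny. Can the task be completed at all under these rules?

1. captain South and crew South cross → the warehouse floor.
2. captain South crosses ← the loading dock.
3. captain East, captain North, and captain South cross → the warehouse floor.
4. crew South crosses ← the loading dock.
5. crew East, crew North, and crew South cross → the warehouse floor.

Yes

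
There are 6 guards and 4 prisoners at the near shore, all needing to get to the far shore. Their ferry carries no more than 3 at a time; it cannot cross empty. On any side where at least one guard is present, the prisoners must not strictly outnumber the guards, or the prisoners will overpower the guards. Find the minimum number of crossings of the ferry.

Counting alone: each trip to the far shore takes at most 3 across and each return brings at least 1 back, so after t trips out (and t−1 returns) at most 3t − (t−1) of the 10 are across; that first reaches 10 at t = 5, so at least 9 crossings are needed.
The plan below uses exactly 9 crossings, so it is optimal:
1. 2 prisoners → the far shore.  (the near shore: 6G 2P; the far shore: 0G 2P)
2. 1 prisoner ← the near shore.  (the near shore: 6G 3P; the far shore: 0G 1P)
3. 3 prisoners → the far shore.  (the near shore: 6G 0P; the far shore: 0G 4P)
4. 1 prisoner ← the near shore.  (the near shore: 6G 1P; the far shore: 0G 3P)
5. 3 guards → the far shore.  (the near shore: 3G 1P; the far shore: 3G 3P)
6. 1 prisoner ← the near shore.  (the near shore: 3G 2P; the far shore: 3G 2P)
7. 1 guard and 2 prisoners → the far shore.  (the near shore: 2G 0P; the far shore: 4G 4P)
8. 1 prisoner ← the near shore.  (the near shore: 2G 1P; the far shore: 4G 3P)
9. 2 guards and 1 prisoner → the far shore.  (the near shore: 0G 0P; the far shore: 6G 4P)

9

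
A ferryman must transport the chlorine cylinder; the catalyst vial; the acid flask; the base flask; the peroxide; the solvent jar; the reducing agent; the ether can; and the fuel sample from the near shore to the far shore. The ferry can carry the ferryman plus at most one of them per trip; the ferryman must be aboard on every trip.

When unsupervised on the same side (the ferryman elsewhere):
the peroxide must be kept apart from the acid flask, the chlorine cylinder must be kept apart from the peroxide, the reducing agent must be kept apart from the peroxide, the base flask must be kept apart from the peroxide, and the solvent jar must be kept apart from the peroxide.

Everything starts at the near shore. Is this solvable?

No

Following every safe sequence of crossings from the start, the most of the 9 that can be at the far shore as the ferry arrives there on crossings 1, 3, 5, 7, 9 is 1, 2, 3, 4, 5 respectively; the best ever achieved is 5 of 9.
From crossing 11 on, no configuration arises that was not already reachable earlier: only 104 distinct safe configurations (who is on which side, and where the ferry is) can ever be reached, none of them has everyone across, and every continuation just revisits them. So no valid plan exists.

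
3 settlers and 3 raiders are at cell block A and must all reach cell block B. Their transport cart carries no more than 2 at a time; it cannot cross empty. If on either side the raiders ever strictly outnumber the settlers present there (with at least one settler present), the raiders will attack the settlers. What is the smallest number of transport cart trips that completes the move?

11

Counting alone: each trip to cell block B takes at most 2 across and each return brings at least 1 back, so after t trips out (and t−1 returns) at most 2t − (t−1) of the 6 are across; that first reaches 6 at t = 5, so at least 9 crossings are needed.
The safety rule pushes this higher. Following every safe sequence of crossings, the most of the 6 that can be at cell block B as the transport cart arrives there on crossing 9 is 5 — never all 6.
So no plan with fewer than 11 crossings exists, and this one achieves 11:
1. 2 raiders → cell block B.  (cell block A: 3S 1R; cell block B: 0S 2R)
2. 1 raider ← cell block A.  (cell block A: 3S 2R; cell block B: 0S 1R)
3. 2 raiders → cell block B.  (cell block A: 3S 0R; cell block B: 0S 3R)
4. 1 raider ← cell block A.  (cell block A: 3S 1R; cell block B: 0S 2R)
5. 2 settlers → cell block B.  (cell block A: 1S 1R; cell block B: 2S 2R)
6. 1 settler and 1 raider ← cell block A.  (cell block A: 2S 2R; cell block B: 1S 1R)
7. 2 settlers → cell block B.  (cell block A: 0S 2R; cell block B: 3S 1R)
8. 1 raider ← cell block A.  (cell block A: 0S 3R; cell block B: 3S 0R)
9. 2 raiders → cell block B.  (cell block A: 0S 1R; cell block B: 3S 2R)
10. 1 raider ← cell block A.  (cell block A: 0S 2R; cell block B: 3S 1R)
11. 2 raiders → cell block B.  (cell block A: 0S 0R; cell block B: 3S 3R)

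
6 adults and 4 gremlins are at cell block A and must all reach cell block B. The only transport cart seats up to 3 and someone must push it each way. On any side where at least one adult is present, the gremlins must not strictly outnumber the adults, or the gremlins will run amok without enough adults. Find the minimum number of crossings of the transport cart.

Counting alone: each trip to cell block B takes at most 3 across and each return brings at least 1 back, so after t trips out (and t−1 returns) at most 3t − (t−1) of the 10 are across; that first reaches 10 at t = 5, so at least 9 crossings are needed.
The plan below uses exactly 9 crossings, so it is optimal:
1. 2 gremlins → cell block B.  (cell block A: 6A 2G; cell block B: 0A 2G)
2. 1 gremlin ← cell block A.  (cell block A: 6A 3G; cell block B: 0A 1G)
3. 3 gremlins → cell block B.  (cell block A: 6A 0G; cell block B: 0A 4G)
4. 1 gremlin ← cell block A.  (cell block A: 6A 1G; cell block B: 0A 3G)
5. 3 adults → cell block B.  (cell block A: 3A 1G; cell block B: 3A 3G)
6. 1 gremlin ← cell block A.  (cell block A: 3A 2G; cell block B: 3A 2G)
7. 1 adult and 2 gremlins → cell block B.  (cell block A: 2A 0G; cell block B: 4A 4G)
8. 1 gremlin ← cell block A.  (cell block A: 2A 1G; cell block B: 4A 3G)
9. 2 adults and 1 gremlin → cell block B.  (cell block A: 0A 0G; cell block B: 6A 4G)

9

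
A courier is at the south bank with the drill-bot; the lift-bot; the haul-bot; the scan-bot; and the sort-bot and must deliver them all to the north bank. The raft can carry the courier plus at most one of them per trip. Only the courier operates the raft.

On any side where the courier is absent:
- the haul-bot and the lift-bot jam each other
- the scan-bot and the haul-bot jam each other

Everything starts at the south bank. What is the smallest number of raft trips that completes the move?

Counting alone: the courier can take at most 1 across per trip to the north bank, so moving all 5 needs at least 5 loaded trips out, with a return between consecutive ones — at least 9 crossings.
The safety rule pushes this higher. Following every safe sequence of crossings, the most of the 5 that can be at the north bank as the raft arrives there on crossing 9 is 4 — never all 5.
So no plan with fewer than 11 crossings exists, and this one achieves 11:
1. Courier goes to the north bank with the haul-bot.
2. Courier goes back to the south bank alone.
3. Courier goes to the north bank with the drill-bot.
4. Courier goes back to the south bank alone.
5. Courier goes to the north bank with the lift-bot.
6. Courier goes back to the south bank with the haul-bot.
7. Courier goes to the north bank with the scan-bot.
8. Courier goes back to the south bank alone.
9. Courier goes to the north bank with the sort-bot.
10. Courier goes back to the south bank alone.
11. Courier goes to the north bank with the haul-bot.

11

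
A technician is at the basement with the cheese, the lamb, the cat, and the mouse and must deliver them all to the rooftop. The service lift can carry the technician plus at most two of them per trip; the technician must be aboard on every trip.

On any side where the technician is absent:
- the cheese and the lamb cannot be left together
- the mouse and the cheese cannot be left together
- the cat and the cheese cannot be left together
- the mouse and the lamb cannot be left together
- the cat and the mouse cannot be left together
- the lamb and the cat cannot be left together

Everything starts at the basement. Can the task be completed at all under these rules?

No

Whatever the first load, the items left behind include a forbidden pair without the technician. No opening move is safe, so no plan exists.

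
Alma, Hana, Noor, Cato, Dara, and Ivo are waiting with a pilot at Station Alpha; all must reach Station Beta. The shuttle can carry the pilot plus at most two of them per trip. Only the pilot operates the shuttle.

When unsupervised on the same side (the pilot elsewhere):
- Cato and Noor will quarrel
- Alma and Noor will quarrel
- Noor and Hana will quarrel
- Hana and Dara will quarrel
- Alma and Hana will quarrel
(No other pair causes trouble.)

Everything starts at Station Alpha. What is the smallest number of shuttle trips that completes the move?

Counting alone: the pilot can take at most 2 across per trip to Station Beta, so moving all 6 needs at least 3 loaded trips out, with a return between consecutive ones — at least 5 crossings.
The safety rule pushes this higher. Following every safe sequence of crossings, the most of the 6 that can be at Station Beta as the shuttle arrives there on crossings 5, 7 is 4, 5 respectively — never all 6.
So no plan with fewer than 9 crossings exists, and this one achieves 9:
1. Pilot goes to Station Beta with Hana and Noor.
2. Pilot goes back to Station Alpha with Hana.
3. Pilot goes to Station Beta with Alma and Dara.
4. Pilot goes back to Station Alpha with Alma.
5. Pilot goes to Station Beta with Alma and Cato.
6. Pilot goes back to Station Alpha with Noor.
7. Pilot goes to Station Beta with Hana and Ivo.
8. Pilot goes back to Station Alpha with Hana.
9. Pilot goes to Station Beta with Hana and Noor.

9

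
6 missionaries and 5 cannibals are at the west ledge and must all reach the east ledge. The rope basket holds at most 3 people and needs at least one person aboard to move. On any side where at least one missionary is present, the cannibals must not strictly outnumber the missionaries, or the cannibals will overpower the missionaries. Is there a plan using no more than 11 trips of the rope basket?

Yes — this plan uses 9 crossings (≤ 11):
1. 3 cannibals → the east ledge.  (the west ledge: 6M 2C; the east ledge: 0M 3C)
2. 1 cannibal ← the west ledge.  (the west ledge: 6M 3C; the east ledge: 0M 2C)
3. 3 missionaries → the east ledge.  (the west ledge: 3M 3C; the east ledge: 3M 2C)
4. 1 missionary ← the west ledge.  (the west ledge: 4M 3C; the east ledge: 2M 2C)
5. 2 missionaries and 1 cannibal → the east ledge.  (the west ledge: 2M 2C; the east ledge: 4M 3C)
6. 1 missionary ← the west ledge.  (the west ledge: 3M 2C; the east ledge: 3M 3C)
7. 2 missionaries and 1 cannibal → the east ledge.  (the west ledge: 1M 1C; the east ledge: 5M 4C)
8. 1 missionary ← the west ledge.  (the west ledge: 2M 1C; the east ledge: 4M 4C)
9. 2 missionaries and 1 cannibal → the east ledge.  (the west ledge: 0M 0C; the east ledge: 6M 5C)

Yes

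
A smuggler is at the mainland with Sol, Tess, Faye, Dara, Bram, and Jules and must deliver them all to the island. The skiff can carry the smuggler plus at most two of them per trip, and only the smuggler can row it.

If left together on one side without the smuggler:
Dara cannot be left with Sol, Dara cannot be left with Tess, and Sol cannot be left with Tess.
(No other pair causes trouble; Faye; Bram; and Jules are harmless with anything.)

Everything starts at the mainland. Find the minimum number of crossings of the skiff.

9

Counting alone: the smuggler can take at most 2 across per trip to the island, so moving all 6 needs at least 3 loaded trips out, with a return between consecutive ones — at least 5 crossings.
The safety rule pushes this higher. Following every safe sequence of crossings, the most of the 6 that can be at the island as the skiff arrives there on crossings 5, 7 is 4, 5 respectively — never all 6.
So no plan with fewer than 9 crossings exists, and this one achieves 9:
1. Smuggler goes to the island with Sol and Tess.  [the mainland: Bram, Dara, Faye, Jules | the island: Sol, Tess]
2. Smuggler goes back to the mainland with Sol.  [the mainland: Bram, Dara, Faye, Jules, Sol | the island: Tess]
3. Smuggler goes to the island with Faye and Sol.  [the mainland: Bram, Dara, Jules | the island: Faye, Sol, Tess]
4. Smuggler goes back to the mainland with Sol.  [the mainland: Bram, Dara, Jules, Sol | the island: Faye, Tess]
5. Smuggler goes to the island with Bram and Sol.  [the mainland: Dara, Jules | the island: Bram, Faye, Sol, Tess]
6. Smuggler goes back to the mainland with Sol.  [the mainland: Dara, Jules, Sol | the island: Bram, Faye, Tess]
7. Smuggler goes to the island with Jules and Sol.  [the mainland: Dara | the island: Bram, Faye, Jules, Sol, Tess]
8. Smuggler goes back to the mainland with Sol.  [the mainland: Dara, Sol | the island: Bram, Faye, Jules, Tess]
9. Smuggler goes to the island with Dara and Sol.  [the mainland: — | the island: Bram, Dara, Faye, Jules, Sol, Tess]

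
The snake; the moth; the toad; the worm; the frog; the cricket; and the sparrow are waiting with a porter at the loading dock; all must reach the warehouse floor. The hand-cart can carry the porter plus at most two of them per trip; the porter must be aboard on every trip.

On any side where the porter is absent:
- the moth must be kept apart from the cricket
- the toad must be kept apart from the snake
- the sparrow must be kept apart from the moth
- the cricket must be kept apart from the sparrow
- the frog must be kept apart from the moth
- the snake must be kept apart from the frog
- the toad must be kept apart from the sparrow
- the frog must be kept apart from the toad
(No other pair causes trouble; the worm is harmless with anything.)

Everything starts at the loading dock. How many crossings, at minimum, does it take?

Whatever the first load, the items left behind include a forbidden pair without the porter. No opening move is safe, so no plan exists.

impossible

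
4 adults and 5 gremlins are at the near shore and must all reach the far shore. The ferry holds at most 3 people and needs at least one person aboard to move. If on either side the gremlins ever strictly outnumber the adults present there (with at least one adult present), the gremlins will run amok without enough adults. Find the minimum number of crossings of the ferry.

impossible

The gremlins already outnumber the adults at the near shore before anyone moves, so the starting position itself is disallowed.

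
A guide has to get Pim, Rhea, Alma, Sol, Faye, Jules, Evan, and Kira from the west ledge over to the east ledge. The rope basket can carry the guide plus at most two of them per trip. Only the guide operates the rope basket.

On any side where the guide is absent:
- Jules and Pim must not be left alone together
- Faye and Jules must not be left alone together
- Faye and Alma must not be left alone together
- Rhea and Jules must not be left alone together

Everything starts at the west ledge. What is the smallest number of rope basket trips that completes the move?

9

Counting alone: the guide can take at most 2 across per trip to the east ledge, so moving all 8 needs at least 4 loaded trips out, with a return between consecutive ones — at least 7 crossings.
The safety rule pushes this higher. Following every safe sequence of crossings, the most of the 8 that can be at the east ledge as the rope basket arrives there on crossing 7 is 7 — never all 8.
So no plan with fewer than 9 crossings exists, and this one achieves 9:
1. Guide goes to the east ledge with Alma and Jules.  [the west ledge: Evan, Faye, Kira, Pim, Rhea, Sol | the east ledge: Alma, Jules]
2. Guide goes back to the west ledge alone.  [the west ledge: Evan, Faye, Kira, Pim, Rhea, Sol | the east ledge: Alma, Jules]
3. Guide goes to the east ledge with Sol.  [the west ledge: Evan, Faye, Kira, Pim, Rhea | the east ledge: Alma, Jules, Sol]
4. Guide goes back to the west ledge alone.  [the west ledge: Evan, Faye, Kira, Pim, Rhea | the east ledge: Alma, Jules, Sol]
5. Guide goes to the east ledge with Evan and Kira.  [the west ledge: Faye, Pim, Rhea | the east ledge: Alma, Evan, Jules, Kira, Sol]
6. Guide goes back to the west ledge alone.  [the west ledge: Faye, Pim, Rhea | the east ledge: Alma, Evan, Jules, Kira, Sol]
7. Guide goes to the east ledge with Pim and Rhea.  [the west ledge: Faye | the east ledge: Alma, Evan, Jules, Kira, Pim, Rhea, Sol]
8. Guide goes back to the west ledge with Jules.  [the west ledge: Faye, Jules | the east ledge: Alma, Evan, Kira, Pim, Rhea, Sol]
9. Guide goes to the east ledge with Faye and Jules.  [the west ledge: — | the east ledge: Alma, Evan, Faye, Jules, Kira, Pim, Rhea, Sol]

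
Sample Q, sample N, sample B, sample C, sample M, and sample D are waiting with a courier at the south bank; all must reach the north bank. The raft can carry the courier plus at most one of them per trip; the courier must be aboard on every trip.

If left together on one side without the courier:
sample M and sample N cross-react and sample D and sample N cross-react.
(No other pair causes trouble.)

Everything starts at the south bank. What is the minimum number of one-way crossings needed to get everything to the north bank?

13

Counting alone: the courier can take at most 1 across per trip to the north bank, so moving all 6 needs at least 6 loaded trips out, with a return between consecutive ones — at least 11 crossings.
The safety rule pushes this higher. Following every safe sequence of crossings, the most of the 6 that can be at the north bank as the raft arrives there on crossing 11 is 5 — never all 6.
So no plan with fewer than 13 crossings exists, and this one achieves 13:
1. Courier goes to the north bank with sample N.  [the south bank: sample B, sample C, sample D, sample M, sample Q | the north bank: sample N]
2. Courier goes back to the south bank alone.  [the south bank: sample B, sample C, sample D, sample M, sample Q | the north bank: sample N]
3. Courier goes to the north bank with sample Q.  [the south bank: sample B, sample C, sample D, sample M | the north bank: sample N, sample Q]
4. Courier goes back to the south bank alone.  [the south bank: sample B, sample C, sample D, sample M | the north bank: sample N, sample Q]
5. Courier goes to the north bank with sample B.  [the south bank: sample C, sample D, sample M | the north bank: sample B, sample N, sample Q]
6. Courier goes back to the south bank alone.  [the south bank: sample C, sample D, sample M | the north bank: sample B, sample N, sample Q]
7. Courier goes to the north bank with sample C.  [the south bank: sample D, sample M | the north bank: sample B, sample C, sample N, sample Q]
8. Courier goes back to the south bank alone.  [the south bank: sample D, sample M | the north bank: sample B, sample C, sample N, sample Q]
9. Courier goes to the north bank with sample M.  [the south bank: sample D | the north bank: sample B, sample C, sample M, sample N, sample Q]
10. Courier goes back to the south bank with sample N.  [the south bank: sample D, sample N | the north bank: sample B, sample C, sample M, sample Q]
11. Courier goes to the north bank with sample D.  [the south bank: sample N | the north bank: sample B, sample C, sample D, sample M, sample Q]
12. Courier goes back to the south bank alone.  [the south bank: sample N | the north bank: sample B, sample C, sample D, sample M, sample Q]
13. Courier goes to the north bank with sample N.  [the south bank: — | the north bank: sample B, sample C, sample D, sample M, sample N, sample Q]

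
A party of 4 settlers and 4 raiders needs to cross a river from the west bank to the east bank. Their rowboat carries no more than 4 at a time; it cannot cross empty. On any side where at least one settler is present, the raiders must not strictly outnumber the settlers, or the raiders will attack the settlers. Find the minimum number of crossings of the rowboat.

5

Counting alone: each trip to the east bank takes at most 4 across and each return brings at least 1 back, so after t trips out (and t−1 returns) at most 4t − (t−1) of the 8 are across; that first reaches 8 at t = 3, so at least 5 crossings are needed.
The plan below uses exactly 5 crossings, so it is optimal:
1. 2 raiders → the east bank.  (the west bank: 4S 2R; the east bank: 0S 2R)
2. 1 raider ← the west bank.  (the west bank: 4S 3R; the east bank: 0S 1R)
3. 4 settlers → the east bank.  (the west bank: 0S 3R; the east bank: 4S 1R)
4. 1 raider ← the west bank.  (the west bank: 0S 4R; the east bank: 4S 0R)
5. 4 raiders → the east bank.  (the west bank: 0S 0R; the east bank: 4S 4R)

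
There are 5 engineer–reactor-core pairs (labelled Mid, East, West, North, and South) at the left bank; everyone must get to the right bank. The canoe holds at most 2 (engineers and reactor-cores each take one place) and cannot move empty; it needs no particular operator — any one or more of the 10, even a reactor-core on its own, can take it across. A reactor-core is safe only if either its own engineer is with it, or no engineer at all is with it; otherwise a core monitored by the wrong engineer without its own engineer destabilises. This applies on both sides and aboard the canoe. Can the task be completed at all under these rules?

No

Following every safe sequence of crossings from the start, the most of the 10 that can be at the right bank as the canoe arrives there on crossings 1, 3, 5, 7 is 2, 3, 4, 5 respectively; the best ever achieved is 5 of 10.
From crossing 9 on, no configuration arises that was not already reachable earlier: only 82 distinct safe configurations (who is on which side, and where the canoe is) can ever be reached, none of them has everyone across, and every continuation just revisits them. So no valid plan exists.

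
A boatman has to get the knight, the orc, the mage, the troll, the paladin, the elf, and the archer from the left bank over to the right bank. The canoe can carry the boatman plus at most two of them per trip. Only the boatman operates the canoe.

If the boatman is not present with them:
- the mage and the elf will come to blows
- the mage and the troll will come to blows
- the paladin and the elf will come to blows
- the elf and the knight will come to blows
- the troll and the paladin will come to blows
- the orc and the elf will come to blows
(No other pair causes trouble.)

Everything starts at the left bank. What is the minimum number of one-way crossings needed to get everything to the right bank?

Counting alone: the boatman can take at most 2 across per trip to the right bank, so moving all 7 needs at least 4 loaded trips out, with a return between consecutive ones — at least 7 crossings.
The safety rule pushes this higher. Following every safe sequence of crossings, the most of the 7 that can be at the right bank as the canoe arrives there on crossing 7 is 6 — never all 7.
So no plan with fewer than 9 crossings exists, and this one achieves 9:
1. Boatman goes to the right bank with the elf and the troll.  [the left bank: the archer, the knight, the mage, the orc, the paladin | the right bank: the elf, the troll]
2. Boatman goes back to the left bank alone.  [the left bank: the archer, the knight, the mage, the orc, the paladin | the right bank: the elf, the troll]
3. Boatman goes to the right bank with the archer.  [the left bank: the knight, the mage, the orc, the paladin | the right bank: the archer, the elf, the troll]
4. Boatman goes back to the left bank alone.  [the left bank: the knight, the mage, the orc, the paladin | the right bank: the archer, the elf, the troll]
5. Boatman goes to the right bank with the knight and the orc.  [the left bank: the mage, the paladin | the right bank: the archer, the elf, the knight, the orc, the troll]
6. Boatman goes back to the left bank with the elf.  [the left bank: the elf, the mage, the paladin | the right bank: the archer, the knight, the orc, the troll]
7. Boatman goes to the right bank with the mage and the paladin.  [the left bank: the elf | the right bank: the archer, the knight, the mage, the orc, the paladin, the troll]
8. Boatman goes back to the left bank with the troll.  [the left bank: the elf, the troll | the right bank: the archer, the knight, the mage, the orc, the paladin]
9. Boatman goes to the right bank with the elf and the troll.  [the left bank: — | the right bank: the archer, the elf, the knight, the mage, the orc, the paladin, the troll]

9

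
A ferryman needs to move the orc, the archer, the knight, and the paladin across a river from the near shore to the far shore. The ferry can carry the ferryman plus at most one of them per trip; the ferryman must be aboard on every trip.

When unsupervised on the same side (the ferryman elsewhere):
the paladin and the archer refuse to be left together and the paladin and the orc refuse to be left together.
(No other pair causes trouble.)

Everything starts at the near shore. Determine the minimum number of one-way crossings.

Counting alone: the ferryman can take at most 1 across per trip to the far shore, so moving all 4 needs at least 4 loaded trips out, with a return between consecutive ones — at least 7 crossings.
The safety rule pushes this higher. Following every safe sequence of crossings, the most of the 4 that can be at the far shore as the ferry arrives there on crossing 7 is 3 — never all 4.
So no plan with fewer than 9 crossings exists, and this one achieves 9:
1. Ferryman goes to the far shore with the paladin.  [the near shore: the archer, the knight, the orc | the far shore: the paladin]
2. Ferryman goes back to the near shore alone.  [the near shore: the archer, the knight, the orc | the far shore: the paladin]
3. Ferryman goes to the far shore with the orc.  [the near shore: the archer, the knight | the far shore: the orc, the paladin]
4. Ferryman goes back to the near shore with the paladin.  [the near shore: the archer, the knight, the paladin | the far shore: the orc]
5. Ferryman goes to the far shore with the archer.  [the near shore: the knight, the paladin | the far shore: the archer, the orc]
6. Ferryman goes back to the near shore alone.  [the near shore: the knight, the paladin | the far shore: the archer, the orc]
7. Ferryman goes to the far shore with the knight.  [the near shore: the paladin | the far shore: the archer, the knight, the orc]
8. Ferryman goes back to the near shore alone.  [the near shore: the paladin | the far shore: the archer, the knight, the orc]
9. Ferryman goes to the far shore with the paladin.  [the near shore: — | the far shore: the archer, the knight, the orc, the paladin]

9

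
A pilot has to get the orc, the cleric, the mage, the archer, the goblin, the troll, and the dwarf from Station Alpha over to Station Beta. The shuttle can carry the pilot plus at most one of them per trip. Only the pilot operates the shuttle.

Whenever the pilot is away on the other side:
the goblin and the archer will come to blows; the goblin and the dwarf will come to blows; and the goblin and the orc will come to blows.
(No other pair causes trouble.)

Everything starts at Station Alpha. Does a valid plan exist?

No

Following every safe sequence of crossings from the start, the most of the 7 that can be at Station Beta as the shuttle arrives there on crossings 1, 3, 5, 7, 9 is 1, 2, 3, 4, 5 respectively; the best ever achieved is 5 of 7.
From crossing 11 on, no configuration arises that was not already reachable earlier: only 72 distinct safe configurations (who is on which side, and where the shuttle is) can ever be reached, none of them has everyone across, and every continuation just revisits them. So no valid plan exists.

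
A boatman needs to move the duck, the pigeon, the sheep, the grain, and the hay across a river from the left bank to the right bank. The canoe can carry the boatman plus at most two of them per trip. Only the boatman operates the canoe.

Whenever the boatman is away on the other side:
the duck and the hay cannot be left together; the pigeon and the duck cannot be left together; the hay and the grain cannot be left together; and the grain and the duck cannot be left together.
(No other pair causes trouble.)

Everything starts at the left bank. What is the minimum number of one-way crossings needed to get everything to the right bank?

Counting alone: the boatman can take at most 2 across per trip to the right bank, so moving all 5 needs at least 3 loaded trips out, with a return between consecutive ones — at least 5 crossings.
The safety rule pushes this higher. Following every safe sequence of crossings, the most of the 5 that can be at the right bank as the canoe arrives there on crossing 5 is 4 — never all 5.
So no plan with fewer than 7 crossings exists, and this one achieves 7:
1. Boatman goes to the right bank with the duck and the grain.
2. Boatman goes back to the left bank with the duck.
3. Boatman goes to the right bank with the duck and the pigeon.
4. Boatman goes back to the left bank with the duck.
5. Boatman goes to the right bank with the duck and the sheep.
6. Boatman goes back to the left bank with the duck.
7. Boatman goes to the right bank with the duck and the hay.

7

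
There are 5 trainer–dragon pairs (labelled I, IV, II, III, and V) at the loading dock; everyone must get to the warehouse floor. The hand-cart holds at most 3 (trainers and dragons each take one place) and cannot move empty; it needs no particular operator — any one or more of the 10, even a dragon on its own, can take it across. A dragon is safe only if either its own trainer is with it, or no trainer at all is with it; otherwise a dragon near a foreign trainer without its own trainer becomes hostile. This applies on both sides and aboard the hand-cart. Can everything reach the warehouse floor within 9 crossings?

No

Counting alone: each trip to the warehouse floor takes at most 3 across and each return brings at least 1 back, so after t trips out (and t−1 returns) at most 3t − (t−1) of the 10 are across; that first reaches 10 at t = 5, so at least 9 crossings are needed.
The safety rule pushes this higher. Following every safe sequence of crossings, the most of the 10 that can be at the warehouse floor as the hand-cart arrives there on crossing 9 is 9 — never all 10.
So the move cannot be finished within 9 crossings. (The shortest complete plan takes 11:)
1. dragon I and trainer I cross → the warehouse floor.
2. trainer I crosses ← the loading dock.
3. dragon II, dragon III, and dragon IV cross → the warehouse floor.
4. dragon I crosses ← the loading dock.
5. trainer II, trainer III, and trainer IV cross → the warehouse floor.
6. dragon IV and trainer IV cross ← the loading dock.
7. trainer I, trainer IV, and trainer V cross → the warehouse floor.
8. dragon II crosses ← the loading dock.
9. dragon I and dragon IV cross → the warehouse floor.
10. dragon I crosses ← the loading dock.
11. dragon I, dragon II, and dragon V cross → the warehouse floor.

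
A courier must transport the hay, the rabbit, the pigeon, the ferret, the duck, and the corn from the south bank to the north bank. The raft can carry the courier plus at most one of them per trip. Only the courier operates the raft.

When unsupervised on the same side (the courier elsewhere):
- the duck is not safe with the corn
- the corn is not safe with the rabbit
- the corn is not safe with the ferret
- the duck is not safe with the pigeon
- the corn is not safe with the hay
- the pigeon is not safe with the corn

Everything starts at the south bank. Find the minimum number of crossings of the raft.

Whatever the first load, the items left behind include a forbidden pair without the courier. No opening move is safe, so no plan exists.

impossible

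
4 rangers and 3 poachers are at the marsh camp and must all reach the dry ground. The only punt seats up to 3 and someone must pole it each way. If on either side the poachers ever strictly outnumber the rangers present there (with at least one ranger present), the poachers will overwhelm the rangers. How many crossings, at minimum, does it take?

5

Counting alone: each trip to the dry ground takes at most 3 across and each return brings at least 1 back, so after t trips out (and t−1 returns) at most 3t − (t−1) of the 7 are across; that first reaches 7 at t = 3, so at least 5 crossings are needed.
The plan below uses exactly 5 crossings, so it is optimal:
1. 3 poachers → the dry ground.  (the marsh camp: 4R 0P; the dry ground: 0R 3P)
2. 1 poacher ← the marsh camp.  (the marsh camp: 4R 1P; the dry ground: 0R 2P)
3. 3 rangers → the dry ground.  (the marsh camp: 1R 1P; the dry ground: 3R 2P)
4. 1 ranger ← the marsh camp.  (the marsh camp: 2R 1P; the dry ground: 2R 2P)
5. 2 rangers and 1 poacher → the dry ground.  (the marsh camp: 0R 0P; the dry ground: 4R 3P)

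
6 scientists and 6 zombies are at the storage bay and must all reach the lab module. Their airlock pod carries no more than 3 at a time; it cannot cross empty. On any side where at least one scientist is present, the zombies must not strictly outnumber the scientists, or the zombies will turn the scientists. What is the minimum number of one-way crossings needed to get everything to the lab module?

impossible

Following every safe sequence of crossings from the start, the most of the 12 that can be at the lab module as the airlock pod arrives there on crossings 1, 3, 5 is 3, 5, 6 respectively; the best ever achieved is 6 of 12.
From crossing 7 on, no configuration arises that was not already reachable earlier: only 17 distinct safe configurations (who is on which side, and where the airlock pod is) can ever be reached, none of them has everyone across, and every continuation just revisits them. They are: 0 scientists + 0 zombies across (airlock pod back at the start); 0 scientists + 1 zombie across (airlock pod there); 0 scientists + 1 zombie across (airlock pod back at the start); 0 scientists + 2 zombies across (airlock pod there); 0 scientists + 2 zombies across (airlock pod back at the start); 0 scientists + 3 zombies across (airlock pod there); 0 scientists + 3 zombies across (airlock pod back at the start); 0 scientists + 4 zombies across (airlock pod there); 0 scientists + 4 zombies across (airlock pod back at the start); 0 scientists + 5 zombies across (airlock pod there); 0 scientists + 5 zombies across (airlock pod back at the start); 0 scientists + 6 zombies across (airlock pod there); 1 scientist + 1 zombie across (airlock pod there); 1 scientist + 1 zombie across (airlock pod back at the start); 2 scientists + 2 zombies across (airlock pod there); 2 scientists + 2 zombies across (airlock pod back at the start); 3 scientists + 3 zombies across (airlock pod there). So no valid plan exists.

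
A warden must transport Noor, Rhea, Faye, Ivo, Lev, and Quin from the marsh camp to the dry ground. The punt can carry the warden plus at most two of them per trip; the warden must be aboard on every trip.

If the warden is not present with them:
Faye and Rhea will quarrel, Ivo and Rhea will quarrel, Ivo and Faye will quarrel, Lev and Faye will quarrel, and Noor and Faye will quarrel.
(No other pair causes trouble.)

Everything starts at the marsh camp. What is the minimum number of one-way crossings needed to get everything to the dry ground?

Counting alone: the warden can take at most 2 across per trip to the dry ground, so moving all 6 needs at least 3 loaded trips out, with a return between consecutive ones — at least 5 crossings.
The safety rule pushes this higher. Following every safe sequence of crossings, the most of the 6 that can be at the dry ground as the punt arrives there on crossings 5, 7 is 4, 5 respectively — never all 6.
So no plan with fewer than 9 crossings exists, and this one achieves 9:
1. Warden goes to the dry ground with Faye and Rhea.  [the marsh camp: Ivo, Lev, Noor, Quin | the dry ground: Faye, Rhea]
2. Warden goes back to the marsh camp with Rhea.  [the marsh camp: Ivo, Lev, Noor, Quin, Rhea | the dry ground: Faye]
3. Warden goes to the dry ground with Noor and Rhea.  [the marsh camp: Ivo, Lev, Quin | the dry ground: Faye, Noor, Rhea]
4. Warden goes back to the marsh camp with Faye.  [the marsh camp: Faye, Ivo, Lev, Quin | the dry ground: Noor, Rhea]
5. Warden goes to the dry ground with Faye and Lev.  [the marsh camp: Ivo, Quin | the dry ground: Faye, Lev, Noor, Rhea]
6. Warden goes back to the marsh camp with Faye.  [the marsh camp: Faye, Ivo, Quin | the dry ground: Lev, Noor, Rhea]
7. Warden goes to the dry ground with Faye and Quin.  [the marsh camp: Ivo | the dry ground: Faye, Lev, Noor, Quin, Rhea]
8. Warden goes back to the marsh camp with Faye.  [the marsh camp: Faye, Ivo | the dry ground: Lev, Noor, Quin, Rhea]
9. Warden goes to the dry ground with Faye and Ivo.  [the marsh camp: — | the dry ground: Faye, Ivo, Lev, Noor, Quin, Rhea]

9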